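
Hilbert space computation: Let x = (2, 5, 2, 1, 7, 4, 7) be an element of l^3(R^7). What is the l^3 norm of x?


The l^3 norm = (sum |x_i|^3)^(1/3)
Sum of 3th powers = 8 + 125 + 8 + 1 + 343 + 64 + 343 = 892
||x||_3 = (892)^(1/3) = 9.6262

9.6262


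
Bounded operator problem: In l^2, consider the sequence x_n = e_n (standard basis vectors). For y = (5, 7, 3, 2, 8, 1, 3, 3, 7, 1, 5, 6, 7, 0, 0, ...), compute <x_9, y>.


x_9 = e_9 is the standard basis vector with 1 in position 9.
<x_9, y> = y_9 = 7
As n -> infinity, <x_n, y> -> 0, confirming weak convergence of (x_n) to 0.

7


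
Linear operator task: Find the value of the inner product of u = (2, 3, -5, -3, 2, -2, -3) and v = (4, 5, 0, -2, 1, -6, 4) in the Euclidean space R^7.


Computing the standard inner product <u, v> = sum u_i * v_i
= 2*4 + 3*5 + -5*0 + -3*-2 + 2*1 + -2*-6 + -3*4
= 8 + 15 + 0 + 6 + 2 + 12 + -12
= 31

31


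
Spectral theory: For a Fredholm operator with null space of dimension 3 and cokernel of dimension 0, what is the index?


The Fredholm index is defined as ind(T) = dim(ker T) - dim(coker T)
= 3 - 0
= 3

3


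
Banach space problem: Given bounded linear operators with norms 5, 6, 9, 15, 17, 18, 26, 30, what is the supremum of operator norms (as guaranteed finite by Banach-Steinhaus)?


By the Uniform Boundedness Principle, the supremum of norms is finite.
sup_k ||T_k|| = max(5, 6, 9, 15, 17, 18, 26, 30) = 30

30


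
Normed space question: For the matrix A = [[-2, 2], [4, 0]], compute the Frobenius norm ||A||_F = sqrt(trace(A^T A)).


||A||_F^2 = sum a_ij^2
= (-2)^2 + 2^2 + 4^2 + 0^2
= 4 + 4 + 16 + 0 = 24
||A||_F = sqrt(24) = 4.8990

4.8990


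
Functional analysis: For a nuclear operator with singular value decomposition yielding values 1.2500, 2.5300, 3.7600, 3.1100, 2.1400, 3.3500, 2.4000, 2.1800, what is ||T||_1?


The nuclear norm is the sum of all singular values.
||T||_1 = 1.2500 + 2.5300 + 3.7600 + 3.1100 + 2.1400 + 3.3500 + 2.4000 + 2.1800
= 20.7200

20.7200


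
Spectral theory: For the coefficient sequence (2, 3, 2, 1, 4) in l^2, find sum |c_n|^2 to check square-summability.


sum |c_n|^2 = 2^2 + 3^2 + 2^2 + 1^2 + 4^2
= 4 + 9 + 4 + 1 + 16
= 34

34


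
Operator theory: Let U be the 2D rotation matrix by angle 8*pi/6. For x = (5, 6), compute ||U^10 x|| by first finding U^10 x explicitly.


U is a rotation by theta = 8*pi/6
U^10 = rotation by 10*theta = 80*pi/6 = 8*pi/6 (mod 2*pi)
cos(8*pi/6) = -0.5000, sin(8*pi/6) = -0.8660
U^10 x = (-0.5000 * 5 - -0.8660 * 6, -0.8660 * 5 + -0.5000 * 6)
= (2.6962, -7.3301)
||U^10 x|| = sqrt(2.6962^2 + (-7.3301)^2) = sqrt(61.0000) = 7.8102

7.8102


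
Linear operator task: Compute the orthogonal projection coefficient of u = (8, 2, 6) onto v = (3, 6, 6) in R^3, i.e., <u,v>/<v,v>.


Computing <u,v> = 8*3 + 2*6 + 6*6 = 72
Computing <v,v> = 3^2 + 6^2 + 6^2 = 81
Projection coefficient = 72/81 = 0.8889

0.8889


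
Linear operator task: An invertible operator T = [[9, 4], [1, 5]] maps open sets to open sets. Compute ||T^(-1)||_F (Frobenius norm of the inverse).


det(T) = 9*5 - 4*1 = 41
T^(-1) = (1/41) * [[5, -4], [-1, 9]] = [[0.1220, -0.0976], [-0.0244, 0.2195]]
||T^(-1)||_F^2 = 0.1220^2 + (-0.0976)^2 + (-0.0244)^2 + 0.2195^2 = 0.0732
||T^(-1)||_F = sqrt(0.0732) = 0.2705

0.2705


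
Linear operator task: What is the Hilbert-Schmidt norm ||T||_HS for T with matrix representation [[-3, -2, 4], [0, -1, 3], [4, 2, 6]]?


The Hilbert-Schmidt norm is sqrt(sum of squares of all entries).
Sum of squares = (-3)^2 + (-2)^2 + 4^2 + 0^2 + (-1)^2 + 3^2 + 4^2 + 2^2 + 6^2
= 9 + 4 + 16 + 0 + 1 + 9 + 16 + 4 + 36 = 95
||T||_HS = sqrt(95) = 9.7468

9.7468


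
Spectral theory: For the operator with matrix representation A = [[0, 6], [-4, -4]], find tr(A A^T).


trace(A * A^T) = sum of squares of all entries
= 0^2 + 6^2 + (-4)^2 + (-4)^2
= 0 + 36 + 16 + 16
= 68

68


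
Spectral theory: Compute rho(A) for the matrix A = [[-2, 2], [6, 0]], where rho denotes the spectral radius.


For a 2x2 matrix, eigenvalues satisfy lambda^2 - (trace)*lambda + det = 0
trace = -2 + 0 = -2
det = -2*0 - 2*6 = -12
discriminant = (-2)^2 - 4*(-12) = 52
spectral radius = max |eigenvalue| = 4.6056

4.6056


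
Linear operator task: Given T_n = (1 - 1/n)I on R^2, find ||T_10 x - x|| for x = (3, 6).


T_10 x - x = (1 - 1/10)x - x = -x/10
||x|| = sqrt(45) = 6.7082
||T_10 x - x|| = ||x||/10 = 6.7082/10 = 0.6708

0.6708


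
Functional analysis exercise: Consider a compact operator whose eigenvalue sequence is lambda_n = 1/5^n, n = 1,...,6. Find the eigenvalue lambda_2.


The eigenvalue formula gives lambda_2 = 1/5^2
= 1/25
= 0.0400

0.0400


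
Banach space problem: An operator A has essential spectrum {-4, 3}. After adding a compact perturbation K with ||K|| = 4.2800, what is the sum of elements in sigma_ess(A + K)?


By Weyl's theorem, the essential spectrum is invariant under compact perturbations.
sigma_ess(A + K) = sigma_ess(A) = {-4, 3}
Sum = -4 + 3 = -1

-1


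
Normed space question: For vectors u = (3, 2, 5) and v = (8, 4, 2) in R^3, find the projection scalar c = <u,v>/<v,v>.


Computing <u,v> = 3*8 + 2*4 + 5*2 = 42
Computing <v,v> = 8^2 + 4^2 + 2^2 = 84
Projection coefficient = 42/84 = 0.5000

0.5000


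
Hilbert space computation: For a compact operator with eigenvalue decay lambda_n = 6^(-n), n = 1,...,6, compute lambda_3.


The eigenvalue formula gives lambda_3 = 1/6^3
= 1/216
= 0.0046

0.0046


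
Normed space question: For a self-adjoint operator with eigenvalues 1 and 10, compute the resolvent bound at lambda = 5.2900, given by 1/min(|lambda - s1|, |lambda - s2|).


dist(5.2900, {1, 10}) = min(|5.2900 - 1|, |5.2900 - 10|)
= min(4.2900, 4.7100) = 4.2900
Resolvent bound = 1/4.2900 = 0.2331

0.2331


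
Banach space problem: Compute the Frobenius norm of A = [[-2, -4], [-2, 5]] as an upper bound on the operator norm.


||A||_F^2 = sum a_ij^2
= (-2)^2 + (-4)^2 + (-2)^2 + 5^2
= 4 + 16 + 4 + 25 = 49
||A||_F = sqrt(49) = 7.0000

7.0000


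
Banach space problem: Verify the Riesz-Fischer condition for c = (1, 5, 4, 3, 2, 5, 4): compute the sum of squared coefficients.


sum |c_n|^2 = 1^2 + 5^2 + 4^2 + 3^2 + 2^2 + 5^2 + 4^2
= 1 + 25 + 16 + 9 + 4 + 25 + 16
= 96

96


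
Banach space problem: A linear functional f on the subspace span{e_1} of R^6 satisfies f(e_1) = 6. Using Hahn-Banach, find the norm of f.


The norm of f is given by ||f|| = sup_{||x||=1} |f(x)|.
On span{e_1}, ||e_1|| = 1, so ||f|| = |f(e_1)| / ||e_1||
= |6| / 1 = 6.0000

6.0000


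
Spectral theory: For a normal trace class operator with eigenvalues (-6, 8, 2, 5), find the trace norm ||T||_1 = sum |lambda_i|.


For a normal operator, singular values equal |eigenvalues|.
Trace norm = sum |lambda_i| = 6 + 8 + 2 + 5
= 21

21


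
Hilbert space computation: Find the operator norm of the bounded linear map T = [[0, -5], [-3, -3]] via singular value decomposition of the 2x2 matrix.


A^T A = [[9, 9], [9, 34]]
trace(A^T A) = 43, det(A^T A) = 225
discriminant = 43^2 - 4*225 = 949
Largest eigenvalue of A^T A = (trace + sqrt(disc))/2 = 36.9029
||T|| = sqrt(36.9029) = 6.0748

6.0748


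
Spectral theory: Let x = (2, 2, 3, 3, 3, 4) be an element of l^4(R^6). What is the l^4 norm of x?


The l^4 norm = (sum |x_i|^4)^(1/4)
Sum of 4th powers = 16 + 16 + 81 + 81 + 81 + 256 = 531
||x||_4 = (531)^(1/4) = 4.8004

4.8004


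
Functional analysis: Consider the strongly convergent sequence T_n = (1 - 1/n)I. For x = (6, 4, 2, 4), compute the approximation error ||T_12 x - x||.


T_12 x - x = (1 - 1/12)x - x = -x/12
||x|| = sqrt(72) = 8.4853
||T_12 x - x|| = ||x||/12 = 8.4853/12 = 0.7071

0.7071


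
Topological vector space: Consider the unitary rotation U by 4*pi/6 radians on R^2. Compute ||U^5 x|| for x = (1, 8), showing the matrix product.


U is a rotation by theta = 4*pi/6
U^5 = rotation by 5*theta = 20*pi/6 = 8*pi/6 (mod 2*pi)
cos(8*pi/6) = -0.5000, sin(8*pi/6) = -0.8660
U^5 x = (-0.5000 * 1 - -0.8660 * 8, -0.8660 * 1 + -0.5000 * 8)
= (6.4282, -4.8660)
||U^5 x|| = sqrt(6.4282^2 + (-4.8660)^2) = sqrt(65.0000) = 8.0623

8.0623


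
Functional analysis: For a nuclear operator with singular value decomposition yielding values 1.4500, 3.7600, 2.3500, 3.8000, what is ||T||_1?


The nuclear norm is the sum of all singular values.
||T||_1 = 1.4500 + 3.7600 + 2.3500 + 3.8000
= 11.3600

11.3600


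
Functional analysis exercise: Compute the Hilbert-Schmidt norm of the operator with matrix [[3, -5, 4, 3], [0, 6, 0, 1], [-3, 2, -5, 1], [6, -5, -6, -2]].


The Hilbert-Schmidt norm is sqrt(sum of squares of all entries).
Sum of squares = 3^2 + (-5)^2 + 4^2 + 3^2 + 0^2 + 6^2 + 0^2 + 1^2 + (-3)^2 + 2^2 + (-5)^2 + 1^2 + 6^2 + (-5)^2 + (-6)^2 + (-2)^2
= 9 + 25 + 16 + 9 + 0 + 36 + 0 + 1 + 9 + 4 + 25 + 1 + 36 + 25 + 36 + 4 = 236
||T||_HS = sqrt(236) = 15.3623

15.3623


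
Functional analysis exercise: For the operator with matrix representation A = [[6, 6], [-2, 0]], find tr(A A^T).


trace(A * A^T) = sum of squares of all entries
= 6^2 + 6^2 + (-2)^2 + 0^2
= 36 + 36 + 4 + 0
= 76

76


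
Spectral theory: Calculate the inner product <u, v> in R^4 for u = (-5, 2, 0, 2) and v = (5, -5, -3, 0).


Computing the standard inner product <u, v> = sum u_i * v_i
= -5*5 + 2*-5 + 0*-3 + 2*0
= -25 + -10 + 0 + 0
= -35

-35


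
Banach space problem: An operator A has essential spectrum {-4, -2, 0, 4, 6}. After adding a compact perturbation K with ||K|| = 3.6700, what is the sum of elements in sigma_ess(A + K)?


By Weyl's theorem, the essential spectrum is invariant under compact perturbations.
sigma_ess(A + K) = sigma_ess(A) = {-4, -2, 0, 4, 6}
Sum = -4 + -2 + 0 + 4 + 6 = 4

4


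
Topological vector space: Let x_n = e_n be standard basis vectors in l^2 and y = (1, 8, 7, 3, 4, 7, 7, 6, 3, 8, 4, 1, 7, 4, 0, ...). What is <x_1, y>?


x_1 = e_1 is the standard basis vector with 1 in position 1.
<x_1, y> = y_1 = 1
As n -> infinity, <x_n, y> -> 0, confirming weak convergence of (x_n) to 0.

1


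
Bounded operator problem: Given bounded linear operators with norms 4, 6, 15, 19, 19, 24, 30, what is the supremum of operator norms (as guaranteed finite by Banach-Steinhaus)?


By the Uniform Boundedness Principle, the supremum of norms is finite.
sup_k ||T_k|| = max(4, 6, 15, 19, 19, 24, 30) = 30

30


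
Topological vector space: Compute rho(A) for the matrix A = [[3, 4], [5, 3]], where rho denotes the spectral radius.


For a 2x2 matrix, eigenvalues satisfy lambda^2 - (trace)*lambda + det = 0
trace = 3 + 3 = 6
det = 3*3 - 4*5 = -11
discriminant = 6^2 - 4*(-11) = 80
spectral radius = max |eigenvalue| = 7.4721

7.4721


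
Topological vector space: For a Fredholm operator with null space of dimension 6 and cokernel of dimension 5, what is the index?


The Fredholm index is defined as ind(T) = dim(ker T) - dim(coker T)
= 6 - 5
= 1

1


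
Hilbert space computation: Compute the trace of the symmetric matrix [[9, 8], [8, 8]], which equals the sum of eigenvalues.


For a self-adjoint (symmetric) matrix, the eigenvalues are real.
The sum of eigenvalues equals the trace of the matrix.
trace = 9 + 8 = 17

17


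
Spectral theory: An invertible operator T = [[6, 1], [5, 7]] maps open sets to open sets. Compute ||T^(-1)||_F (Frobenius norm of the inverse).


det(T) = 6*7 - 1*5 = 37
T^(-1) = (1/37) * [[7, -1], [-5, 6]] = [[0.1892, -0.0270], [-0.1351, 0.1622]]
||T^(-1)||_F^2 = 0.1892^2 + (-0.0270)^2 + (-0.1351)^2 + 0.1622^2 = 0.0811
||T^(-1)||_F = sqrt(0.0811) = 0.2847

0.2847


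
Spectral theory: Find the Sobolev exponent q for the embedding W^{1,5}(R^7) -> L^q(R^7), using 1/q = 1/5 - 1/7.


Using the Sobolev embedding formula: 1/q = 1/p - k/n
1/q = 1/5 - 1/7 = 2/35
q = 1/(2/35) = 35/2 = 17.5000

17.5000


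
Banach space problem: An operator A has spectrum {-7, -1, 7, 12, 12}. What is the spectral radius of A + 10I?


Spectrum of A + 10I = {3, 9, 17, 22, 22}
Spectral radius = max |lambda| over the shifted spectrum
= max(3, 9, 17, 22, 22) = 22

22


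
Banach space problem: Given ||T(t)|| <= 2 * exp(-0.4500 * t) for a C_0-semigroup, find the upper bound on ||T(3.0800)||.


||T(3.0800)|| <= 2 * exp(-0.4500 * 3.0800)
= 2 * exp(-1.3860)
= 2 * 0.2501
= 0.5001

0.5001


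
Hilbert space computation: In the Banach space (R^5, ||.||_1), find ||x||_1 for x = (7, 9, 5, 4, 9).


The l^1 norm equals the sum of absolute values of all components.
||x||_1 = 7 + 9 + 5 + 4 + 9
= 34

34.0000


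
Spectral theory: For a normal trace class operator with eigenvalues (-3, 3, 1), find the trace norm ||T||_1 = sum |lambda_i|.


For a normal operator, singular values equal |eigenvalues|.
Trace norm = sum |lambda_i| = 3 + 3 + 1
= 7

7


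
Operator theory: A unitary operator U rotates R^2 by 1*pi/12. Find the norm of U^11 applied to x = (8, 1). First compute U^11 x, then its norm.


U is a rotation by theta = 1*pi/12
U^11 = rotation by 11*theta = 11*pi/12
cos(11*pi/12) = -0.9659, sin(11*pi/12) = 0.2588
U^11 x = (-0.9659 * 8 - 0.2588 * 1, 0.2588 * 8 + -0.9659 * 1)
= (-7.9862, 1.1046)
||U^11 x|| = sqrt((-7.9862)^2 + 1.1046^2) = sqrt(65.0000) = 8.0623

8.0623


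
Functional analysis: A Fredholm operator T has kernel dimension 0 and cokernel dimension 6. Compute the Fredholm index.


The Fredholm index is defined as ind(T) = dim(ker T) - dim(coker T)
= 0 - 6
= -6

-6


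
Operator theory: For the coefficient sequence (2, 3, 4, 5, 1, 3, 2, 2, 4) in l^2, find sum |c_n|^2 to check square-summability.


sum |c_n|^2 = 2^2 + 3^2 + 4^2 + 5^2 + 1^2 + 3^2 + 2^2 + 2^2 + 4^2
= 4 + 9 + 16 + 25 + 1 + 9 + 4 + 4 + 16
= 88

88


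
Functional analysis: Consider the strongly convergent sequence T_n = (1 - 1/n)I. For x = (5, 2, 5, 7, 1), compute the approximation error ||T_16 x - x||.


T_16 x - x = (1 - 1/16)x - x = -x/16
||x|| = sqrt(104) = 10.1980
||T_16 x - x|| = ||x||/16 = 10.1980/16 = 0.6374

0.6374


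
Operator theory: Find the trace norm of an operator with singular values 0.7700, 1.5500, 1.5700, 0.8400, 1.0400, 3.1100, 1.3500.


The nuclear norm is the sum of all singular values.
||T||_1 = 0.7700 + 1.5500 + 1.5700 + 0.8400 + 1.0400 + 3.1100 + 1.3500
= 10.2300

10.2300


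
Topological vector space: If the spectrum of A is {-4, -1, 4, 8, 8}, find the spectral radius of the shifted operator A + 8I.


Spectrum of A + 8I = {4, 7, 12, 16, 16}
Spectral radius = max |lambda| over the shifted spectrum
= max(4, 7, 12, 16, 16) = 16

16


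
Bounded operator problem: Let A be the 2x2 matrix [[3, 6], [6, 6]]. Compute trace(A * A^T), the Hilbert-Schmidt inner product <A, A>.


trace(A * A^T) = sum of squares of all entries
= 3^2 + 6^2 + 6^2 + 6^2
= 9 + 36 + 36 + 36
= 117

117


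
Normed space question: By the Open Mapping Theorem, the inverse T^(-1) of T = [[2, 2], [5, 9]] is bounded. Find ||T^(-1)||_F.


det(T) = 2*9 - 2*5 = 8
T^(-1) = (1/8) * [[9, -2], [-5, 2]] = [[1.1250, -0.2500], [-0.6250, 0.2500]]
||T^(-1)||_F^2 = 1.1250^2 + (-0.2500)^2 + (-0.6250)^2 + 0.2500^2 = 1.7812
||T^(-1)||_F = sqrt(1.7812) = 1.3346

1.3346


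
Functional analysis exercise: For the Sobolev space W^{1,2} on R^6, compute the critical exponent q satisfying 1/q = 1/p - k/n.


Using the Sobolev embedding formula: 1/q = 1/p - k/n
1/q = 1/2 - 1/6 = 1/3
q = 1/(1/3) = 3

3.0000


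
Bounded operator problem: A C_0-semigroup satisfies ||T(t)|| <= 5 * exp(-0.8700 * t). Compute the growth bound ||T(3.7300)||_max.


||T(3.7300)|| <= 5 * exp(-0.8700 * 3.7300)
= 5 * exp(-3.2451)
= 5 * 0.0390
= 0.1948

0.1948


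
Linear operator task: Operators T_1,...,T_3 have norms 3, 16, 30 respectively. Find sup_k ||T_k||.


By the Uniform Boundedness Principle, the supremum of norms is finite.
sup_k ||T_k|| = max(3, 16, 30) = 30

30


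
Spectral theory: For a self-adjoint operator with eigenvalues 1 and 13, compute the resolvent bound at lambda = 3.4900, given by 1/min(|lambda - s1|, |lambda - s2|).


dist(3.4900, {1, 13}) = min(|3.4900 - 1|, |3.4900 - 13|)
= min(2.4900, 9.5100) = 2.4900
Resolvent bound = 1/2.4900 = 0.4016

0.4016


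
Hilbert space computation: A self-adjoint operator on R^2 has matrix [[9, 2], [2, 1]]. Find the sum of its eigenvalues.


For a self-adjoint (symmetric) matrix, the eigenvalues are real.
The sum of eigenvalues equals the trace of the matrix.
trace = 9 + 1 = 10

10


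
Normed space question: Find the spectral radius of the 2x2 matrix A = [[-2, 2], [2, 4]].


For a 2x2 matrix, eigenvalues satisfy lambda^2 - (trace)*lambda + det = 0
trace = -2 + 4 = 2
det = -2*4 - 2*2 = -12
discriminant = 2^2 - 4*(-12) = 52
spectral radius = max |eigenvalue| = 4.6056

4.6056


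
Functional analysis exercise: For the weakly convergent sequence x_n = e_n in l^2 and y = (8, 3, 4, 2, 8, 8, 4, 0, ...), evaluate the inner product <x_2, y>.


x_2 = e_2 is the standard basis vector with 1 in position 2.
<x_2, y> = y_2 = 3
As n -> infinity, <x_n, y> -> 0, confirming weak convergence of (x_n) to 0.

3


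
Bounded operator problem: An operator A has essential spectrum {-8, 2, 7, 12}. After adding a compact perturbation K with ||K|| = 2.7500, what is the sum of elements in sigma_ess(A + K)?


By Weyl's theorem, the essential spectrum is invariant under compact perturbations.
sigma_ess(A + K) = sigma_ess(A) = {-8, 2, 7, 12}
Sum = -8 + 2 + 7 + 12 = 13

13


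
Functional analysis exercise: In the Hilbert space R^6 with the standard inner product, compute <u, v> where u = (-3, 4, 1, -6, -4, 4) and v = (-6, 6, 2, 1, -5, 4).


Computing the standard inner product <u, v> = sum u_i * v_i
= -3*-6 + 4*6 + 1*2 + -6*1 + -4*-5 + 4*4
= 18 + 24 + 2 + -6 + 20 + 16
= 74

74


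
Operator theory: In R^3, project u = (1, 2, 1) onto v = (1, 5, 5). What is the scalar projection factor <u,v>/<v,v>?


Computing <u,v> = 1*1 + 2*5 + 1*5 = 16
Computing <v,v> = 1^2 + 5^2 + 5^2 = 51
Projection coefficient = 16/51 = 0.3137

0.3137


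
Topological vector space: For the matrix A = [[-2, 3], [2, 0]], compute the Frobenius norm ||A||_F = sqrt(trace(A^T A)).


||A||_F^2 = sum a_ij^2
= (-2)^2 + 3^2 + 2^2 + 0^2
= 4 + 9 + 4 + 0 = 17
||A||_F = sqrt(17) = 4.1231

4.1231


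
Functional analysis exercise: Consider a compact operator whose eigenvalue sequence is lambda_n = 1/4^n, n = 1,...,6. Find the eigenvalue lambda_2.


The eigenvalue formula gives lambda_2 = 1/4^2
= 1/16
= 0.0625

0.0625


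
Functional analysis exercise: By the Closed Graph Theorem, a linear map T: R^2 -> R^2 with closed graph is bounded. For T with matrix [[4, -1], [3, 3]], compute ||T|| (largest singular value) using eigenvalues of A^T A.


A^T A = [[25, 5], [5, 10]]
trace(A^T A) = 35, det(A^T A) = 225
discriminant = 35^2 - 4*225 = 325
Largest eigenvalue of A^T A = (trace + sqrt(disc))/2 = 26.5139
||T|| = sqrt(26.5139) = 5.1492

5.1492


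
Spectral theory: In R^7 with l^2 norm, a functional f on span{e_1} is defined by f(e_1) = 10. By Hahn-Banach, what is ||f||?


The norm of f is given by ||f|| = sup_{||x||=1} |f(x)|.
On span{e_1}, ||e_1|| = 1, so ||f|| = |f(e_1)| / ||e_1||
= |10| / 1 = 10.0000

10.0000


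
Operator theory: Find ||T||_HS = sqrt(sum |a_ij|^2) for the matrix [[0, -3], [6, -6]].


The Hilbert-Schmidt norm is sqrt(sum of squares of all entries).
Sum of squares = 0^2 + (-3)^2 + 6^2 + (-6)^2
= 0 + 9 + 36 + 36 = 81
||T||_HS = sqrt(81) = 9.0000

9.0000


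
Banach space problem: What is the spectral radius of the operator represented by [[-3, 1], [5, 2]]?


For a 2x2 matrix, eigenvalues satisfy lambda^2 - (trace)*lambda + det = 0
trace = -3 + 2 = -1
det = -3*2 - 1*5 = -11
discriminant = (-1)^2 - 4*(-11) = 45
spectral radius = max |eigenvalue| = 3.8541

3.8541


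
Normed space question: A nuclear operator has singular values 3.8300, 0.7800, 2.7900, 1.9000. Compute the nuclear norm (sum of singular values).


The nuclear norm is the sum of all singular values.
||T||_1 = 3.8300 + 0.7800 + 2.7900 + 1.9000
= 9.3000

9.3000


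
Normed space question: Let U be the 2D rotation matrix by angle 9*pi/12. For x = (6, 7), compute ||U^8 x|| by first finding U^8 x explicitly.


U is a rotation by theta = 9*pi/12
U^8 = rotation by 8*theta = 72*pi/12 = 0*pi/12 (mod 2*pi)
cos(0*pi/12) = 1.0000, sin(0*pi/12) = 0.0000
U^8 x = (1.0000 * 6 - 0.0000 * 7, 0.0000 * 6 + 1.0000 * 7)
= (6.0000, 7.0000)
||U^8 x|| = sqrt(6.0000^2 + 7.0000^2) = sqrt(85.0000) = 9.2195

9.2195


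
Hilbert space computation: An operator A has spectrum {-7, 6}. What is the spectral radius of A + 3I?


Spectrum of A + 3I = {-4, 9}
Spectral radius = max |lambda| over the shifted spectrum
= max(4, 9) = 9

9


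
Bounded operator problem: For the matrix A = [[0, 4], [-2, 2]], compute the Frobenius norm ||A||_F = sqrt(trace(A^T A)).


||A||_F^2 = sum a_ij^2
= 0^2 + 4^2 + (-2)^2 + 2^2
= 0 + 16 + 4 + 4 = 24
||A||_F = sqrt(24) = 4.8990

4.8990


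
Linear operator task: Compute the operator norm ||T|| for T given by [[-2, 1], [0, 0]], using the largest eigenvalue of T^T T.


A^T A = [[4, -2], [-2, 1]]
trace(A^T A) = 5, det(A^T A) = 0
discriminant = 5^2 - 4*0 = 25
Largest eigenvalue of A^T A = (trace + sqrt(disc))/2 = 5.0000
||T|| = sqrt(5.0000) = 2.2361

2.2361


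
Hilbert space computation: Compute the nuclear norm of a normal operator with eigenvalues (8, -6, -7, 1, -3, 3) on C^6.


For a normal operator, singular values equal |eigenvalues|.
Trace norm = sum |lambda_i| = 8 + 6 + 7 + 1 + 3 + 3
= 28

28


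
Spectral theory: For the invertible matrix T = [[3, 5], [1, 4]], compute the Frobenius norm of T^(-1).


det(T) = 3*4 - 5*1 = 7
T^(-1) = (1/7) * [[4, -5], [-1, 3]] = [[0.5714, -0.7143], [-0.1429, 0.4286]]
||T^(-1)||_F^2 = 0.5714^2 + (-0.7143)^2 + (-0.1429)^2 + 0.4286^2 = 1.0408
||T^(-1)||_F = sqrt(1.0408) = 1.0202

1.0202


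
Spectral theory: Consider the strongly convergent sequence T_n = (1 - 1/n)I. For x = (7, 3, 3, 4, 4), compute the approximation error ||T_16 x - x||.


T_16 x - x = (1 - 1/16)x - x = -x/16
||x|| = sqrt(99) = 9.9499
||T_16 x - x|| = ||x||/16 = 9.9499/16 = 0.6219

0.6219


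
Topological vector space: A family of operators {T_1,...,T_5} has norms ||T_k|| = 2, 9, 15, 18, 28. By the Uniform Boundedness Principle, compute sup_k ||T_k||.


By the Uniform Boundedness Principle, the supremum of norms is finite.
sup_k ||T_k|| = max(2, 9, 15, 18, 28) = 28

28


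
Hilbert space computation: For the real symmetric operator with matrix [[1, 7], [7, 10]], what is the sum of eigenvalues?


For a self-adjoint (symmetric) matrix, the eigenvalues are real.
The sum of eigenvalues equals the trace of the matrix.
trace = 1 + 10 = 11

11


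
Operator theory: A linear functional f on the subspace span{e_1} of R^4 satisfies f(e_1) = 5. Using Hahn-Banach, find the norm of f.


The norm of f is given by ||f|| = sup_{||x||=1} |f(x)|.
On span{e_1}, ||e_1|| = 1, so ||f|| = |f(e_1)| / ||e_1||
= |5| / 1 = 5.0000

5.0000


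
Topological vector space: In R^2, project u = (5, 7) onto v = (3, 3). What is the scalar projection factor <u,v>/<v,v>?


Computing <u,v> = 5*3 + 7*3 = 36
Computing <v,v> = 3^2 + 3^2 = 18
Projection coefficient = 36/18 = 2.0000

2.0000


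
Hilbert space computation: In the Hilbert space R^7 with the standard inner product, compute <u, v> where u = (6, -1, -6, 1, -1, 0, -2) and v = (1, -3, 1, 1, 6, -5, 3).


Computing the standard inner product <u, v> = sum u_i * v_i
= 6*1 + -1*-3 + -6*1 + 1*1 + -1*6 + 0*-5 + -2*3
= 6 + 3 + -6 + 1 + -6 + 0 + -6
= -8

-8


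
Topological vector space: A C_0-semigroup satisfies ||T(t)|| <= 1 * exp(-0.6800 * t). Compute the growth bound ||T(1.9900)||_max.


||T(1.9900)|| <= 1 * exp(-0.6800 * 1.9900)
= 1 * exp(-1.3532)
= 1 * 0.2584
= 0.2584

0.2584


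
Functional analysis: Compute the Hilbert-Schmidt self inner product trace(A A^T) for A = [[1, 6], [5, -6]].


trace(A * A^T) = sum of squares of all entries
= 1^2 + 6^2 + 5^2 + (-6)^2
= 1 + 36 + 25 + 36
= 98

98


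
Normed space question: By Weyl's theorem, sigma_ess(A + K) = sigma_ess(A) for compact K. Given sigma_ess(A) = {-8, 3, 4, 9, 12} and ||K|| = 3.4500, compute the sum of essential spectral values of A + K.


By Weyl's theorem, the essential spectrum is invariant under compact perturbations.
sigma_ess(A + K) = sigma_ess(A) = {-8, 3, 4, 9, 12}
Sum = -8 + 3 + 4 + 9 + 12 = 20

20


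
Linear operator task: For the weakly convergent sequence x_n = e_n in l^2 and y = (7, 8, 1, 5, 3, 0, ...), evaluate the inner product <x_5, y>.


x_5 = e_5 is the standard basis vector with 1 in position 5.
<x_5, y> = y_5 = 3
As n -> infinity, <x_n, y> -> 0, confirming weak convergence of (x_n) to 0.

3


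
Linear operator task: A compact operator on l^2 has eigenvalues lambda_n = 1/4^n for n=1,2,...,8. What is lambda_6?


The eigenvalue formula gives lambda_6 = 1/4^6
= 1/4096
= 2.4414e-04

2.4414e-04


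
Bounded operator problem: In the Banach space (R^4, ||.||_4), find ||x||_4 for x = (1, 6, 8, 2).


The l^4 norm = (sum |x_i|^4)^(1/4)
Sum of 4th powers = 1 + 1296 + 4096 + 16 = 5409
||x||_4 = (5409)^(1/4) = 8.5759

8.5759


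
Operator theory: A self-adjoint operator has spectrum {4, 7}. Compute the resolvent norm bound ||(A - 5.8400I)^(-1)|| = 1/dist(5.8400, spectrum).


dist(5.8400, {4, 7}) = min(|5.8400 - 4|, |5.8400 - 7|)
= min(1.8400, 1.1600) = 1.1600
Resolvent bound = 1/1.1600 = 0.8621

0.8621


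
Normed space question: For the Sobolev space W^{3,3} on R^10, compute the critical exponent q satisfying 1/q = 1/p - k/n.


Using the Sobolev embedding formula: 1/q = 1/p - k/n
1/q = 1/3 - 3/10 = 1/30
q = 1/(1/30) = 30

30.0000


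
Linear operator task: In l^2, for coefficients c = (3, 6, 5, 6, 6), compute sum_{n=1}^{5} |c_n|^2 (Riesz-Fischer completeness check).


sum |c_n|^2 = 3^2 + 6^2 + 5^2 + 6^2 + 6^2
= 9 + 36 + 25 + 36 + 36
= 142

142


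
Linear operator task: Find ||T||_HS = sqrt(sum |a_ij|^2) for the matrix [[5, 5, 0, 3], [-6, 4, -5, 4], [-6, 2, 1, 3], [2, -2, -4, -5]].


The Hilbert-Schmidt norm is sqrt(sum of squares of all entries).
Sum of squares = 5^2 + 5^2 + 0^2 + 3^2 + (-6)^2 + 4^2 + (-5)^2 + 4^2 + (-6)^2 + 2^2 + 1^2 + 3^2 + 2^2 + (-2)^2 + (-4)^2 + (-5)^2
= 25 + 25 + 0 + 9 + 36 + 16 + 25 + 16 + 36 + 4 + 1 + 9 + 4 + 4 + 16 + 25 = 251
||T||_HS = sqrt(251) = 15.8430

15.8430


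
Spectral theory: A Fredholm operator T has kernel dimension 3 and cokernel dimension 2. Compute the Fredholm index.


The Fredholm index is defined as ind(T) = dim(ker T) - dim(coker T)
= 3 - 2
= 1

1


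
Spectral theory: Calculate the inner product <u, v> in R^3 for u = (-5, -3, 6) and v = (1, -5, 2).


Computing the standard inner product <u, v> = sum u_i * v_i
= -5*1 + -3*-5 + 6*2
= -5 + 15 + 12
= 22

22


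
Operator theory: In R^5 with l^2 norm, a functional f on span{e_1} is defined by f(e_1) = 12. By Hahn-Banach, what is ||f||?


The norm of f is given by ||f|| = sup_{||x||=1} |f(x)|.
On span{e_1}, ||e_1|| = 1, so ||f|| = |f(e_1)| / ||e_1||
= |12| / 1 = 12.0000

12.0000


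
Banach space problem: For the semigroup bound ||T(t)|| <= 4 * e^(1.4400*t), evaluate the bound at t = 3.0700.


||T(3.0700)|| <= 4 * exp(1.4400 * 3.0700)
= 4 * exp(4.4208)
= 4 * 83.1628
= 332.6512

332.6512


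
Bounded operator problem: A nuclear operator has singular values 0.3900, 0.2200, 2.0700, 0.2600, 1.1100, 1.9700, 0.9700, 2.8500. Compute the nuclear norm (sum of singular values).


The nuclear norm is the sum of all singular values.
||T||_1 = 0.3900 + 0.2200 + 2.0700 + 0.2600 + 1.1100 + 1.9700 + 0.9700 + 2.8500
= 9.8400

9.8400


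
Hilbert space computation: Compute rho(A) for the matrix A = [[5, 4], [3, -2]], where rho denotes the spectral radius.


For a 2x2 matrix, eigenvalues satisfy lambda^2 - (trace)*lambda + det = 0
trace = 5 + -2 = 3
det = 5*-2 - 4*3 = -22
discriminant = 3^2 - 4*(-22) = 97
spectral radius = max |eigenvalue| = 6.4244

6.4244


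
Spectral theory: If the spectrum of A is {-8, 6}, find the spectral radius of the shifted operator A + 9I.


Spectrum of A + 9I = {1, 15}
Spectral radius = max |lambda| over the shifted spectrum
= max(1, 15) = 15

15


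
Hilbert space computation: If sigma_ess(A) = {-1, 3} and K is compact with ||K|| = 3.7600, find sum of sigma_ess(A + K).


By Weyl's theorem, the essential spectrum is invariant under compact perturbations.
sigma_ess(A + K) = sigma_ess(A) = {-1, 3}
Sum = -1 + 3 = 2

2


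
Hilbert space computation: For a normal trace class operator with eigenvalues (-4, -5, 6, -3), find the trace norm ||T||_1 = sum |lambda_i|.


For a normal operator, singular values equal |eigenvalues|.
Trace norm = sum |lambda_i| = 4 + 5 + 6 + 3
= 18

18


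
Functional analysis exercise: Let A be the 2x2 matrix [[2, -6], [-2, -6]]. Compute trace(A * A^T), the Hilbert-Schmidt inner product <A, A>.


trace(A * A^T) = sum of squares of all entries
= 2^2 + (-6)^2 + (-2)^2 + (-6)^2
= 4 + 36 + 4 + 36
= 80

80


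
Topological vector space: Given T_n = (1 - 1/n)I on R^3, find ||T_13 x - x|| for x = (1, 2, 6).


T_13 x - x = (1 - 1/13)x - x = -x/13
||x|| = sqrt(41) = 6.4031
||T_13 x - x|| = ||x||/13 = 6.4031/13 = 0.4925

0.4925


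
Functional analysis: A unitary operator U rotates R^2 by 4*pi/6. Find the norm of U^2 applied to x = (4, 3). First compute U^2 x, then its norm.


U is a rotation by theta = 4*pi/6
U^2 = rotation by 2*theta = 8*pi/6
cos(8*pi/6) = -0.5000, sin(8*pi/6) = -0.8660
U^2 x = (-0.5000 * 4 - -0.8660 * 3, -0.8660 * 4 + -0.5000 * 3)
= (0.5981, -4.9641)
||U^2 x|| = sqrt(0.5981^2 + (-4.9641)^2) = sqrt(25.0000) = 5.0000

5.0000


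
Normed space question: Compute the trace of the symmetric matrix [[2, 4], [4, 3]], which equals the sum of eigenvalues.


For a self-adjoint (symmetric) matrix, the eigenvalues are real.
The sum of eigenvalues equals the trace of the matrix.
trace = 2 + 3 = 5

5


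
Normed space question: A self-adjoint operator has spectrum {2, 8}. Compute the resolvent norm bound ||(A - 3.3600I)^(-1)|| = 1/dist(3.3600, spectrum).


dist(3.3600, {2, 8}) = min(|3.3600 - 2|, |3.3600 - 8|)
= min(1.3600, 4.6400) = 1.3600
Resolvent bound = 1/1.3600 = 0.7353

0.7353


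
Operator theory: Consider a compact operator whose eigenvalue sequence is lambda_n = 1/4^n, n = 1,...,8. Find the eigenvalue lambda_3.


The eigenvalue formula gives lambda_3 = 1/4^3
= 1/64
= 0.0156

0.0156


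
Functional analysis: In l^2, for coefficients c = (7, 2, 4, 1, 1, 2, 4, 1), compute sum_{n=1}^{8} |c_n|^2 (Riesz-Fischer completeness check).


sum |c_n|^2 = 7^2 + 2^2 + 4^2 + 1^2 + 1^2 + 2^2 + 4^2 + 1^2
= 49 + 4 + 16 + 1 + 1 + 4 + 16 + 1
= 92

92


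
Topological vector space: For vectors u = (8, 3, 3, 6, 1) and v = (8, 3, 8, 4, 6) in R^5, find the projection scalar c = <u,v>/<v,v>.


Computing <u,v> = 8*8 + 3*3 + 3*8 + 6*4 + 1*6 = 127
Computing <v,v> = 8^2 + 3^2 + 8^2 + 4^2 + 6^2 = 189
Projection coefficient = 127/189 = 0.6720

0.6720


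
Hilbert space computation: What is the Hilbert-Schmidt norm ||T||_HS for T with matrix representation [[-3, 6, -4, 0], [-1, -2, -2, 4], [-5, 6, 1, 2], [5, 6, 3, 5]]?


The Hilbert-Schmidt norm is sqrt(sum of squares of all entries).
Sum of squares = (-3)^2 + 6^2 + (-4)^2 + 0^2 + (-1)^2 + (-2)^2 + (-2)^2 + 4^2 + (-5)^2 + 6^2 + 1^2 + 2^2 + 5^2 + 6^2 + 3^2 + 5^2
= 9 + 36 + 16 + 0 + 1 + 4 + 4 + 16 + 25 + 36 + 1 + 4 + 25 + 36 + 9 + 25 = 247
||T||_HS = sqrt(247) = 15.7162

15.7162


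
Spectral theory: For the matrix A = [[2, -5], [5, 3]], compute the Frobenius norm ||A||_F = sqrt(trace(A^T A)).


||A||_F^2 = sum a_ij^2
= 2^2 + (-5)^2 + 5^2 + 3^2
= 4 + 25 + 25 + 9 = 63
||A||_F = sqrt(63) = 7.9373

7.9373


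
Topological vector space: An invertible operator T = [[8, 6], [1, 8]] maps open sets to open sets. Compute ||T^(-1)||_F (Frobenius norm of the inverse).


det(T) = 8*8 - 6*1 = 58
T^(-1) = (1/58) * [[8, -6], [-1, 8]] = [[0.1379, -0.1034], [-0.0172, 0.1379]]
||T^(-1)||_F^2 = 0.1379^2 + (-0.1034)^2 + (-0.0172)^2 + 0.1379^2 = 0.0490
||T^(-1)||_F = sqrt(0.0490) = 0.2215

0.2215


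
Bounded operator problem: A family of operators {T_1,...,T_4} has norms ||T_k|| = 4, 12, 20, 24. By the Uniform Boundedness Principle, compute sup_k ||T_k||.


By the Uniform Boundedness Principle, the supremum of norms is finite.
sup_k ||T_k|| = max(4, 12, 20, 24) = 24

24


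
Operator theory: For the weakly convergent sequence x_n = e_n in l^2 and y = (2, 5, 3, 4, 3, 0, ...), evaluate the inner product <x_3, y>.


x_3 = e_3 is the standard basis vector with 1 in position 3.
<x_3, y> = y_3 = 3
As n -> infinity, <x_n, y> -> 0, confirming weak convergence of (x_n) to 0.

3


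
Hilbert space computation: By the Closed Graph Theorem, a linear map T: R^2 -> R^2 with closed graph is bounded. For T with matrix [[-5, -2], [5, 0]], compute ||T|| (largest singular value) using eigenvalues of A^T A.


A^T A = [[50, 10], [10, 4]]
trace(A^T A) = 54, det(A^T A) = 100
discriminant = 54^2 - 4*100 = 2516
Largest eigenvalue of A^T A = (trace + sqrt(disc))/2 = 52.0799
||T|| = sqrt(52.0799) = 7.2166

7.2166


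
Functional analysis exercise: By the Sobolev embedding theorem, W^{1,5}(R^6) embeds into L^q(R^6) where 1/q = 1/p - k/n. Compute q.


Using the Sobolev embedding formula: 1/q = 1/p - k/n
1/q = 1/5 - 1/6 = 1/30
q = 1/(1/30) = 30

30.0000


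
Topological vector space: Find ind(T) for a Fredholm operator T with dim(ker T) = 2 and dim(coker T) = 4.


The Fredholm index is defined as ind(T) = dim(ker T) - dim(coker T)
= 2 - 4
= -2

-2


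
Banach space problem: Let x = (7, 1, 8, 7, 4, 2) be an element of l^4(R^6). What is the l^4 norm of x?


The l^4 norm = (sum |x_i|^4)^(1/4)
Sum of 4th powers = 2401 + 1 + 4096 + 2401 + 256 + 16 = 9171
||x||_4 = (9171)^(1/4) = 9.7860

9.7860


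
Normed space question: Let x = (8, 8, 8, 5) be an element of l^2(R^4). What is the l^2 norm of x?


The l^2 norm = (sum |x_i|^2)^(1/2)
Sum of 2th powers = 64 + 64 + 64 + 25 = 217
||x||_2 = (217)^(1/2) = 14.7309

14.7309


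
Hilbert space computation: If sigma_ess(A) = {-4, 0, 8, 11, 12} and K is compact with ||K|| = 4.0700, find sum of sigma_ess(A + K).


By Weyl's theorem, the essential spectrum is invariant under compact perturbations.
sigma_ess(A + K) = sigma_ess(A) = {-4, 0, 8, 11, 12}
Sum = -4 + 0 + 8 + 11 + 12 = 27

27


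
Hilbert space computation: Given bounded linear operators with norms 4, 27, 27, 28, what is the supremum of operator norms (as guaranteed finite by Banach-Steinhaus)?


By the Uniform Boundedness Principle, the supremum of norms is finite.
sup_k ||T_k|| = max(4, 27, 27, 28) = 28

28


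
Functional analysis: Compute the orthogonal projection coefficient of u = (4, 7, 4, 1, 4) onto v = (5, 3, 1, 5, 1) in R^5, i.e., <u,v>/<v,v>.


Computing <u,v> = 4*5 + 7*3 + 4*1 + 1*5 + 4*1 = 54
Computing <v,v> = 5^2 + 3^2 + 1^2 + 5^2 + 1^2 = 61
Projection coefficient = 54/61 = 0.8852

0.8852


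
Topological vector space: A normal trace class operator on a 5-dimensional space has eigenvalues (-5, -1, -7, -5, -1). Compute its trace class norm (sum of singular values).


For a normal operator, singular values equal |eigenvalues|.
Trace norm = sum |lambda_i| = 5 + 1 + 7 + 5 + 1
= 19

19


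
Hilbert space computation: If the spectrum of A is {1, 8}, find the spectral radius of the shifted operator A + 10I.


Spectrum of A + 10I = {11, 18}
Spectral radius = max |lambda| over the shifted spectrum
= max(11, 18) = 18

18


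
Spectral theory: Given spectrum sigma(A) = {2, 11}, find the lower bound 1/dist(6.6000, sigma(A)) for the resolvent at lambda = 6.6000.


dist(6.6000, {2, 11}) = min(|6.6000 - 2|, |6.6000 - 11|)
= min(4.6000, 4.4000) = 4.4000
Resolvent bound = 1/4.4000 = 0.2273

0.2273


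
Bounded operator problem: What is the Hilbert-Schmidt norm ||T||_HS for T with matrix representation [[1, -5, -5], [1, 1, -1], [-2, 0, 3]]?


The Hilbert-Schmidt norm is sqrt(sum of squares of all entries).
Sum of squares = 1^2 + (-5)^2 + (-5)^2 + 1^2 + 1^2 + (-1)^2 + (-2)^2 + 0^2 + 3^2
= 1 + 25 + 25 + 1 + 1 + 1 + 4 + 0 + 9 = 67
||T||_HS = sqrt(67) = 8.1854

8.1854


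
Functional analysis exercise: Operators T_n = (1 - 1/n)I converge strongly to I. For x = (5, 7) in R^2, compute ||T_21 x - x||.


T_21 x - x = (1 - 1/21)x - x = -x/21
||x|| = sqrt(74) = 8.6023
||T_21 x - x|| = ||x||/21 = 8.6023/21 = 0.4096

0.4096


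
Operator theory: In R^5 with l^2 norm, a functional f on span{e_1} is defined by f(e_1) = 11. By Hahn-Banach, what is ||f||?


The norm of f is given by ||f|| = sup_{||x||=1} |f(x)|.
On span{e_1}, ||e_1|| = 1, so ||f|| = |f(e_1)| / ||e_1||
= |11| / 1 = 11.0000

11.0000


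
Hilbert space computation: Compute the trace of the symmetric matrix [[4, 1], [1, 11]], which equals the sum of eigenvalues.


For a self-adjoint (symmetric) matrix, the eigenvalues are real.
The sum of eigenvalues equals the trace of the matrix.
trace = 4 + 11 = 15

15


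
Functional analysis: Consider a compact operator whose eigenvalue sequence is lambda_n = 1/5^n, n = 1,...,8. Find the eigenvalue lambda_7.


The eigenvalue formula gives lambda_7 = 1/5^7
= 1/78125
= 1.2800e-05

1.2800e-05


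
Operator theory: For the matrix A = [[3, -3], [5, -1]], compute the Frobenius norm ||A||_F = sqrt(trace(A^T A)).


||A||_F^2 = sum a_ij^2
= 3^2 + (-3)^2 + 5^2 + (-1)^2
= 9 + 9 + 25 + 1 = 44
||A||_F = sqrt(44) = 6.6332

6.6332


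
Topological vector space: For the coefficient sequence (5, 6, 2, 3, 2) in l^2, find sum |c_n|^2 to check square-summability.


sum |c_n|^2 = 5^2 + 6^2 + 2^2 + 3^2 + 2^2
= 25 + 36 + 4 + 9 + 4
= 78

78


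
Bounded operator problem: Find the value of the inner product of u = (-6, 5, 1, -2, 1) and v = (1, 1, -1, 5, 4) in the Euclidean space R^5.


Computing the standard inner product <u, v> = sum u_i * v_i
= -6*1 + 5*1 + 1*-1 + -2*5 + 1*4
= -6 + 5 + -1 + -10 + 4
= -8

-8


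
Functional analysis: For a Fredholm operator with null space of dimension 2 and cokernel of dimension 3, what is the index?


The Fredholm index is defined as ind(T) = dim(ker T) - dim(coker T)
= 2 - 3
= -1

-1


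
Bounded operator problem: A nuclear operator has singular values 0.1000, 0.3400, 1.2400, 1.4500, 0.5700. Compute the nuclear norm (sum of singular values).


The nuclear norm is the sum of all singular values.
||T||_1 = 0.1000 + 0.3400 + 1.2400 + 1.4500 + 0.5700
= 3.7000

3.7000


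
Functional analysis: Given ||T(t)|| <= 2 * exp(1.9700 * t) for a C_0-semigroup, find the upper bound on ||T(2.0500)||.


||T(2.0500)|| <= 2 * exp(1.9700 * 2.0500)
= 2 * exp(4.0385)
= 2 * 56.7412
= 113.4823

113.4823


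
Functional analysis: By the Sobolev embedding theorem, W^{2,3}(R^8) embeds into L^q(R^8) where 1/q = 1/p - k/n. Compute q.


Using the Sobolev embedding formula: 1/q = 1/p - k/n
1/q = 1/3 - 2/8 = 1/12
q = 1/(1/12) = 12

12.0000


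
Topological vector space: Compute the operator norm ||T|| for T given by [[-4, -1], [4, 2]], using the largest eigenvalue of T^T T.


A^T A = [[32, 12], [12, 5]]
trace(A^T A) = 37, det(A^T A) = 16
discriminant = 37^2 - 4*16 = 1305
Largest eigenvalue of A^T A = (trace + sqrt(disc))/2 = 36.5624
||T|| = sqrt(36.5624) = 6.0467

6.0467


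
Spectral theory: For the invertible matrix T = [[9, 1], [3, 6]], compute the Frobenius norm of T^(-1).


det(T) = 9*6 - 1*3 = 51
T^(-1) = (1/51) * [[6, -1], [-3, 9]] = [[0.1176, -0.0196], [-0.0588, 0.1765]]
||T^(-1)||_F^2 = 0.1176^2 + (-0.0196)^2 + (-0.0588)^2 + 0.1765^2 = 0.0488
||T^(-1)||_F = sqrt(0.0488) = 0.2210

0.2210


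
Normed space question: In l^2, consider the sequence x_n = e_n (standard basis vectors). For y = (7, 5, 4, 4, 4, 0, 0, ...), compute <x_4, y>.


x_4 = e_4 is the standard basis vector with 1 in position 4.
<x_4, y> = y_4 = 4
As n -> infinity, <x_n, y> -> 0, confirming weak convergence of (x_n) to 0.

4
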